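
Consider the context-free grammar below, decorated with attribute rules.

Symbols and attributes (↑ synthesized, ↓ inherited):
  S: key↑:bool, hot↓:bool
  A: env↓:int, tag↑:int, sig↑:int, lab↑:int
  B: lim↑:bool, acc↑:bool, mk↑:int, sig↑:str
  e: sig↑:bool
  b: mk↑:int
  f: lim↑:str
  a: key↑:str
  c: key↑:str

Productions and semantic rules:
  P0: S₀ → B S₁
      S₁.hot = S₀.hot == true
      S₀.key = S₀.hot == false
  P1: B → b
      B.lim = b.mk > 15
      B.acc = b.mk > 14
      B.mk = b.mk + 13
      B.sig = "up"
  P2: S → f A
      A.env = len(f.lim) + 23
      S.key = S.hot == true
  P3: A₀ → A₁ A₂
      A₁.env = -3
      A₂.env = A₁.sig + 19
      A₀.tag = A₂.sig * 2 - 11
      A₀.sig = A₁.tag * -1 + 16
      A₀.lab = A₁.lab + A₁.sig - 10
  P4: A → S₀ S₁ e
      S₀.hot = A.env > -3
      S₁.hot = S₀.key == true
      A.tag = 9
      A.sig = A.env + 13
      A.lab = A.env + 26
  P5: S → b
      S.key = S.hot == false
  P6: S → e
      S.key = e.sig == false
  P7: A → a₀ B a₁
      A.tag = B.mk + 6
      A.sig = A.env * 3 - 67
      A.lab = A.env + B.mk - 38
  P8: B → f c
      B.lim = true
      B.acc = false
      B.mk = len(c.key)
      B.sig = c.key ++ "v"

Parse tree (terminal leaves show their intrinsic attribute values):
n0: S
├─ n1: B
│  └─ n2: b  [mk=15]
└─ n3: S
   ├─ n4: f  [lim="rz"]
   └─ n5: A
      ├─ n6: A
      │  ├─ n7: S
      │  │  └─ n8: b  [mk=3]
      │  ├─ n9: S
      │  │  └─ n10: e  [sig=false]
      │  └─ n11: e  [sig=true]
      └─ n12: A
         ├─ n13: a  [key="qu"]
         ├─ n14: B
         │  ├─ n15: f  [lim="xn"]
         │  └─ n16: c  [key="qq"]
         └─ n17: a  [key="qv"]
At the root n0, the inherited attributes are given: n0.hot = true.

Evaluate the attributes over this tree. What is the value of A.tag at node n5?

1. n0.hot = true  [given at root]
2. n2.mk = 15  [terminal]
3. n1.lim = false  [b.mk > 15]
4. n1.acc = true  [b.mk > 14]
5. n1.mk = 28  [b.mk + 13]
6. n1.sig = "up"  ["up"]
7. n3.hot = true  [S₀.hot == true]
8. n4.lim = "rz"  [terminal]
9. n5.env = 25  [len(f.lim) + 23]
10. n6.env = -3  [-3]
11. n7.hot = false  [A.env > -3]
12. n8.mk = 3  [terminal]
13. n7.key = true  [S.hot == false]
14. n9.hot = true  [S₀.key == true]
15. n10.sig = false  [terminal]
16. n9.key = true  [e.sig == false]
17. n11.sig = true  [terminal]
18. n6.tag = 9  [9]
19. n6.sig = 10  [A.env + 13]
20. n6.lab = 23  [A.env + 26]
21. n12.env = 29  [A₁.sig + 19]
22. n13.key = "qu"  [terminal]
23. n15.lim = "xn"  [terminal]
24. n16.key = "qq"  [terminal]
25. n14.lim = true  [true]
26. n14.acc = false  [false]
27. n14.mk = 2  [len(c.key)]
28. n14.sig = "qqv"  [c.key ++ "v"]
29. n17.key = "qv"  [terminal]
30. n12.tag = 8  [B.mk + 6]
31. n12.sig = 20  [A.env * 3 - 67]
32. n12.lab = -7  [A.env + B.mk - 38]
33. n5.tag = 29  [A₂.sig * 2 - 11]
34. n5.sig = 7  [A₁.tag * -1 + 16]
35. n5.lab = 23  [A₁.lab + A₁.sig - 10]
36. n3.key = true  [S.hot == true]
37. n0.key = false  [S₀.hot == false]

29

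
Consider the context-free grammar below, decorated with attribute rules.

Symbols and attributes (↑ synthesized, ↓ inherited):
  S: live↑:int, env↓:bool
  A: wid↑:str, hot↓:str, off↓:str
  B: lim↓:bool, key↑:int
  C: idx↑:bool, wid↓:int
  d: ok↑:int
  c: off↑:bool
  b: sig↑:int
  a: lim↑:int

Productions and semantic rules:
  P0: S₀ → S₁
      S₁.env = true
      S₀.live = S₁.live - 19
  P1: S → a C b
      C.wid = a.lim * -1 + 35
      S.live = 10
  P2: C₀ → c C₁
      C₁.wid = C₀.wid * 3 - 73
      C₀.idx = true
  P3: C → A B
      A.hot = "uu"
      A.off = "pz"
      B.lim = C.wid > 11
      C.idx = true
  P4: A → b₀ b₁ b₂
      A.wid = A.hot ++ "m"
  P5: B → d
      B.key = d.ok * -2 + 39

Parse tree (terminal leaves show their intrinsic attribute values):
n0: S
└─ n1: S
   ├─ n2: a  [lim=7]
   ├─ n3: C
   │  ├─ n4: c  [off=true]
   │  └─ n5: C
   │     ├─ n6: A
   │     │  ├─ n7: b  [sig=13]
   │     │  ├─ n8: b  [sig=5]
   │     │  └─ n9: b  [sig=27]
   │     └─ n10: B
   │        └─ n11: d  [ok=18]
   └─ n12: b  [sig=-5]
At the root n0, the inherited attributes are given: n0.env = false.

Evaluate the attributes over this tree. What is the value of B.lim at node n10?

1. n0.env = false  [given at root]
2. n1.env = true  [true]
3. n2.lim = 7  [terminal]
4. n3.wid = 28  [a.lim * -1 + 35]
5. n4.off = true  [terminal]
6. n5.wid = 11  [C₀.wid * 3 - 73]
7. n6.hot = "uu"  ["uu"]
8. n6.off = "pz"  ["pz"]
9. n7.sig = 13  [terminal]
10. n8.sig = 5  [terminal]
11. n9.sig = 27  [terminal]
12. n6.wid = "uum"  [A.hot ++ "m"]
13. n10.lim = false  [C.wid > 11]
14. n11.ok = 18  [terminal]
15. n10.key = 3  [d.ok * -2 + 39]
16. n5.idx = true  [true]
17. n3.idx = true  [true]
18. n12.sig = -5  [terminal]
19. n1.live = 10  [10]
20. n0.live = -9  [S₁.live - 19]

false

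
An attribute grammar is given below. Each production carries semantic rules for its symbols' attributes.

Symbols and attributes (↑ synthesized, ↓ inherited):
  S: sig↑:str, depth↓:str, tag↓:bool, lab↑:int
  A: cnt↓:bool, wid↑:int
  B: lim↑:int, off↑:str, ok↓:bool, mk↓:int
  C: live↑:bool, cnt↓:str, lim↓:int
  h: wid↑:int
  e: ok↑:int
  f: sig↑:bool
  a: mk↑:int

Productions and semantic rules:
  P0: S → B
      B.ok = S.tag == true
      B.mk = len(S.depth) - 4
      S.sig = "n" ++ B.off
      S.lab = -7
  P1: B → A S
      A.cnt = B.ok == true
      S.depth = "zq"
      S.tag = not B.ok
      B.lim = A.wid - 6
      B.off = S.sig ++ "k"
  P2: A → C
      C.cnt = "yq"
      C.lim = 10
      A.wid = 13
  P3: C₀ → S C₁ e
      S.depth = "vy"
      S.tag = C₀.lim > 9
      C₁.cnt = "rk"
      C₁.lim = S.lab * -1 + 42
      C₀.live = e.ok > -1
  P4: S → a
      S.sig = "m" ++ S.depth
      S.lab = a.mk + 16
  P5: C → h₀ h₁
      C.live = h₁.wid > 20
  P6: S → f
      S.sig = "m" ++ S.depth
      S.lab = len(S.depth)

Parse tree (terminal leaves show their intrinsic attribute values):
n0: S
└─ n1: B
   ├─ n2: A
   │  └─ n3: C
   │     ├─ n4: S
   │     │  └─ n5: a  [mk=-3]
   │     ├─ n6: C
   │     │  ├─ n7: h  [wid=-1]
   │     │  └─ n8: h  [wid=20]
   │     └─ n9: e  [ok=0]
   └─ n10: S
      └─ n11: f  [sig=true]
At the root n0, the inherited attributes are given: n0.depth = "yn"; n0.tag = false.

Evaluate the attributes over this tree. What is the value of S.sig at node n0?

1. n0.depth = "yn"  [given at root]
2. n0.tag = false  [given at root]
3. n1.ok = false  [S.tag == true]
4. n1.mk = -2  [len(S.depth) - 4]
5. n2.cnt = false  [B.ok == true]
6. n3.cnt = "yq"  ["yq"]
7. n3.lim = 10  [10]
8. n4.depth = "vy"  ["vy"]
9. n4.tag = true  [C₀.lim > 9]
10. n5.mk = -3  [terminal]
11. n4.sig = "mvy"  ["m" ++ S.depth]
12. n4.lab = 13  [a.mk + 16]
13. n6.cnt = "rk"  ["rk"]
14. n6.lim = 29  [S.lab * -1 + 42]
15. n7.wid = -1  [terminal]
16. n8.wid = 20  [terminal]
17. n6.live = false  [h₁.wid > 20]
18. n9.ok = 0  [terminal]
19. n3.live = true  [e.ok > -1]
20. n2.wid = 13  [13]
21. n10.depth = "zq"  ["zq"]
22. n10.tag = true  [not B.ok]
23. n11.sig = true  [terminal]
24. n10.sig = "mzq"  ["m" ++ S.depth]
25. n10.lab = 2  [len(S.depth)]
26. n1.lim = 7  [A.wid - 6]
27. n1.off = "mzqk"  [S.sig ++ "k"]
28. n0.sig = "nmzqk"  ["n" ++ B.off]
29. n0.lab = -7  [-7]

"nmzqk"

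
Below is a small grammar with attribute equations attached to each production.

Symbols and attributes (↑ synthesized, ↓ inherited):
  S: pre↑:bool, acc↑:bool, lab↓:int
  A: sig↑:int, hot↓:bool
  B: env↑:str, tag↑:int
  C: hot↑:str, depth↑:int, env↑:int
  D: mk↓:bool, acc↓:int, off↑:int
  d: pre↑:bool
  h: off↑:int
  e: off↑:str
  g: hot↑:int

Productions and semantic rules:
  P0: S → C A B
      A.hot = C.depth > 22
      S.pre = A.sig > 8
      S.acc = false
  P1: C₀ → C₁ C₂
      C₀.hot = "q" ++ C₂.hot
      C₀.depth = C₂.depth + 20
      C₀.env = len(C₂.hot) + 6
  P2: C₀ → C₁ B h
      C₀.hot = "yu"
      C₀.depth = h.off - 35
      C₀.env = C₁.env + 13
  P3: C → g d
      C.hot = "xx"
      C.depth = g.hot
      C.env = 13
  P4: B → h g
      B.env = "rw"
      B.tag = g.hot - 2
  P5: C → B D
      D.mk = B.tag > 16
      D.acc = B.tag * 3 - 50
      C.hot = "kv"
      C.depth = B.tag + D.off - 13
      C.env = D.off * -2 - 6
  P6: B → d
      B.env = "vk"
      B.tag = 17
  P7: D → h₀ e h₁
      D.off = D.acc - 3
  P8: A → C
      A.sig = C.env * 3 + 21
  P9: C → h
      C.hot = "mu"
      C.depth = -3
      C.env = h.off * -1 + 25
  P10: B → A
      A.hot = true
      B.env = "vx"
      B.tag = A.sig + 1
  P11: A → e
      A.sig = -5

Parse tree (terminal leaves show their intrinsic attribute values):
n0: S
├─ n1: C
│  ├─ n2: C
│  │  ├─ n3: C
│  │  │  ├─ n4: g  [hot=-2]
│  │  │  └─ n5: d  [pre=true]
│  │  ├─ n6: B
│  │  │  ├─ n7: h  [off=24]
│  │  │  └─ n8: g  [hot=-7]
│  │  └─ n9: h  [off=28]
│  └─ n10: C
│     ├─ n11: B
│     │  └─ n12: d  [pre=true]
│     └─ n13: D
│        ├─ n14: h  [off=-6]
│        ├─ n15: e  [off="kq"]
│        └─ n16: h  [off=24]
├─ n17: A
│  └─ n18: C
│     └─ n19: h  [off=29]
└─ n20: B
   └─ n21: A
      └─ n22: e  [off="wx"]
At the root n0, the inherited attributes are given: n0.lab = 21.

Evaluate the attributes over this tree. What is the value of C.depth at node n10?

1. n0.lab = 21  [given at root]
2. n4.hot = -2  [terminal]
3. n5.pre = true  [terminal]
4. n3.hot = "xx"  ["xx"]
5. n3.depth = -2  [g.hot]
6. n3.env = 13  [13]
7. n7.off = 24  [terminal]
8. n8.hot = -7  [terminal]
9. n6.env = "rw"  ["rw"]
10. n6.tag = -9  [g.hot - 2]
11. n9.off = 28  [terminal]
12. n2.hot = "yu"  ["yu"]
13. n2.depth = -7  [h.off - 35]
14. n2.env = 26  [C₁.env + 13]
15. n12.pre = true  [terminal]
16. n11.env = "vk"  ["vk"]
17. n11.tag = 17  [17]
18. n13.mk = true  [B.tag > 16]
19. n13.acc = 1  [B.tag * 3 - 50]
20. n14.off = -6  [terminal]
21. n15.off = "kq"  [terminal]
22. n16.off = 24  [terminal]
23. n13.off = -2  [D.acc - 3]
24. n10.hot = "kv"  ["kv"]
25. n10.depth = 2  [B.tag + D.off - 13]
26. n10.env = -2  [D.off * -2 - 6]
27. n1.hot = "qkv"  ["q" ++ C₂.hot]
28. n1.depth = 22  [C₂.depth + 20]
29. n1.env = 8  [len(C₂.hot) + 6]
30. n17.hot = false  [C.depth > 22]
31. n19.off = 29  [terminal]
32. n18.hot = "mu"  ["mu"]
33. n18.depth = -3  [-3]
34. n18.env = -4  [h.off * -1 + 25]
35. n17.sig = 9  [C.env * 3 + 21]
36. n21.hot = true  [true]
37. n22.off = "wx"  [terminal]
38. n21.sig = -5  [-5]
39. n20.env = "vx"  ["vx"]
40. n20.tag = -4  [A.sig + 1]
41. n0.pre = true  [A.sig > 8]
42. n0.acc = false  [false]

2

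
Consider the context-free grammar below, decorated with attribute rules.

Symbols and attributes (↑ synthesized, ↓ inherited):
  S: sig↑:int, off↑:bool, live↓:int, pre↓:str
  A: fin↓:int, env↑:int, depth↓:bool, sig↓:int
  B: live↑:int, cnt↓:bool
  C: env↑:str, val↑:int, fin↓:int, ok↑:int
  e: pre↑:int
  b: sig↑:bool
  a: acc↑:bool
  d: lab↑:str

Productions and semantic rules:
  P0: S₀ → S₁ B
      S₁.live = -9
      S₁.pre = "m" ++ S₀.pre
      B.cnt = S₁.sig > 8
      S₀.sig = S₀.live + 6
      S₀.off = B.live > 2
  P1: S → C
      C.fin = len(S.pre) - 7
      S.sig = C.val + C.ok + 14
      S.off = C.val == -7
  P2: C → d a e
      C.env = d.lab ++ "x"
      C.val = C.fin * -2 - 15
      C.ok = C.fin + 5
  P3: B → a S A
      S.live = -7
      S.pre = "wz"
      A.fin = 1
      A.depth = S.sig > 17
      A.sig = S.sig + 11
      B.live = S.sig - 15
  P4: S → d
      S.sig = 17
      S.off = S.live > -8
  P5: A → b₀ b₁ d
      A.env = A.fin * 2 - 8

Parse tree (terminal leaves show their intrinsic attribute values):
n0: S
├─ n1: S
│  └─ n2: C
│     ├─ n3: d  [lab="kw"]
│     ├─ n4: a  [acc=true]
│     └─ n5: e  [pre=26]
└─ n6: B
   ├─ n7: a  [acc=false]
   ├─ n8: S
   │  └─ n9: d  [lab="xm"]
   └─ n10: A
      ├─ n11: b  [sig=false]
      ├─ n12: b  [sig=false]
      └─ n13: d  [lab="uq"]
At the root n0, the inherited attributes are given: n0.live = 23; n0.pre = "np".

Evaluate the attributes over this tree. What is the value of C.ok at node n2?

1

1. n0.live = 23  [given at root]
2. n0.pre = "np"  [given at root]
3. n1.live = -9  [-9]
4. n1.pre = "mnp"  ["m" ++ S₀.pre]
5. n2.fin = -4  [len(S.pre) - 7]
6. n3.lab = "kw"  [terminal]
7. n4.acc = true  [terminal]
8. n5.pre = 26  [terminal]
9. n2.env = "kwx"  [d.lab ++ "x"]
10. n2.val = -7  [C.fin * -2 - 15]
11. n2.ok = 1  [C.fin + 5]
12. n1.sig = 8  [C.val + C.ok + 14]
13. n1.off = true  [C.val == -7]
14. n6.cnt = false  [S₁.sig > 8]
15. n7.acc = false  [terminal]
16. n8.live = -7  [-7]
17. n8.pre = "wz"  ["wz"]
18. n9.lab = "xm"  [terminal]
19. n8.sig = 17  [17]
20. n8.off = true  [S.live > -8]
21. n10.fin = 1  [1]
22. n10.depth = false  [S.sig > 17]
23. n10.sig = 28  [S.sig + 11]
24. n11.sig = false  [terminal]
25. n12.sig = false  [terminal]
26. n13.lab = "uq"  [terminal]
27. n10.env = -6  [A.fin * 2 - 8]
28. n6.live = 2  [S.sig - 15]
29. n0.sig = 29  [S₀.live + 6]
30. n0.off = false  [B.live > 2]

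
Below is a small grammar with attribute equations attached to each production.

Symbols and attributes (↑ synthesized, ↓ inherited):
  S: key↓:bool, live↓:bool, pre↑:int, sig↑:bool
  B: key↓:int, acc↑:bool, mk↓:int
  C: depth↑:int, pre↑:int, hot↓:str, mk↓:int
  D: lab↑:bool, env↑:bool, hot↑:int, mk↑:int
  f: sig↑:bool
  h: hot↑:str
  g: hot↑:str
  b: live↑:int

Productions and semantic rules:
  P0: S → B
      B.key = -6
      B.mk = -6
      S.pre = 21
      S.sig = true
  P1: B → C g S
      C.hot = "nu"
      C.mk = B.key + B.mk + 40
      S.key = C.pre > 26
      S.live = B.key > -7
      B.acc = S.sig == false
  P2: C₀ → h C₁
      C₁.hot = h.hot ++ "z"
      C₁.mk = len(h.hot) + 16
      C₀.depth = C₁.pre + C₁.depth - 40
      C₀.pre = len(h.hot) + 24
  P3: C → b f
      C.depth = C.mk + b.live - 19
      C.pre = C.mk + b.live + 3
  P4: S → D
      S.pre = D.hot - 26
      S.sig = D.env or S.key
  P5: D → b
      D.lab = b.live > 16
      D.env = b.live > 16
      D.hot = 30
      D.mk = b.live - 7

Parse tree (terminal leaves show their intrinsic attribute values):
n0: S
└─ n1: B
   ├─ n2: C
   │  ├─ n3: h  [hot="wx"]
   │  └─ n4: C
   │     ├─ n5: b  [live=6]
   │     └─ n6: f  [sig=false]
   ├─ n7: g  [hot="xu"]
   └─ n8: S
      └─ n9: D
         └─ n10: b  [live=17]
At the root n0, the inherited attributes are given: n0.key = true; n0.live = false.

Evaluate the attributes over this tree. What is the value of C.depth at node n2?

1. n0.key = true  [given at root]
2. n0.live = false  [given at root]
3. n1.key = -6  [-6]
4. n1.mk = -6  [-6]
5. n2.hot = "nu"  ["nu"]
6. n2.mk = 28  [B.key + B.mk + 40]
7. n3.hot = "wx"  [terminal]
8. n4.hot = "wxz"  [h.hot ++ "z"]
9. n4.mk = 18  [len(h.hot) + 16]
10. n5.live = 6  [terminal]
11. n6.sig = false  [terminal]
12. n4.depth = 5  [C.mk + b.live - 19]
13. n4.pre = 27  [C.mk + b.live + 3]
14. n2.depth = -8  [C₁.pre + C₁.depth - 40]
15. n2.pre = 26  [len(h.hot) + 24]
16. n7.hot = "xu"  [terminal]
17. n8.key = false  [C.pre > 26]
18. n8.live = true  [B.key > -7]
19. n10.live = 17  [terminal]
20. n9.lab = true  [b.live > 16]
21. n9.env = true  [b.live > 16]
22. n9.hot = 30  [30]
23. n9.mk = 10  [b.live - 7]
24. n8.pre = 4  [D.hot - 26]
25. n8.sig = true  [D.env or S.key]
26. n1.acc = false  [S.sig == false]
27. n0.pre = 21  [21]
28. n0.sig = true  [true]

-8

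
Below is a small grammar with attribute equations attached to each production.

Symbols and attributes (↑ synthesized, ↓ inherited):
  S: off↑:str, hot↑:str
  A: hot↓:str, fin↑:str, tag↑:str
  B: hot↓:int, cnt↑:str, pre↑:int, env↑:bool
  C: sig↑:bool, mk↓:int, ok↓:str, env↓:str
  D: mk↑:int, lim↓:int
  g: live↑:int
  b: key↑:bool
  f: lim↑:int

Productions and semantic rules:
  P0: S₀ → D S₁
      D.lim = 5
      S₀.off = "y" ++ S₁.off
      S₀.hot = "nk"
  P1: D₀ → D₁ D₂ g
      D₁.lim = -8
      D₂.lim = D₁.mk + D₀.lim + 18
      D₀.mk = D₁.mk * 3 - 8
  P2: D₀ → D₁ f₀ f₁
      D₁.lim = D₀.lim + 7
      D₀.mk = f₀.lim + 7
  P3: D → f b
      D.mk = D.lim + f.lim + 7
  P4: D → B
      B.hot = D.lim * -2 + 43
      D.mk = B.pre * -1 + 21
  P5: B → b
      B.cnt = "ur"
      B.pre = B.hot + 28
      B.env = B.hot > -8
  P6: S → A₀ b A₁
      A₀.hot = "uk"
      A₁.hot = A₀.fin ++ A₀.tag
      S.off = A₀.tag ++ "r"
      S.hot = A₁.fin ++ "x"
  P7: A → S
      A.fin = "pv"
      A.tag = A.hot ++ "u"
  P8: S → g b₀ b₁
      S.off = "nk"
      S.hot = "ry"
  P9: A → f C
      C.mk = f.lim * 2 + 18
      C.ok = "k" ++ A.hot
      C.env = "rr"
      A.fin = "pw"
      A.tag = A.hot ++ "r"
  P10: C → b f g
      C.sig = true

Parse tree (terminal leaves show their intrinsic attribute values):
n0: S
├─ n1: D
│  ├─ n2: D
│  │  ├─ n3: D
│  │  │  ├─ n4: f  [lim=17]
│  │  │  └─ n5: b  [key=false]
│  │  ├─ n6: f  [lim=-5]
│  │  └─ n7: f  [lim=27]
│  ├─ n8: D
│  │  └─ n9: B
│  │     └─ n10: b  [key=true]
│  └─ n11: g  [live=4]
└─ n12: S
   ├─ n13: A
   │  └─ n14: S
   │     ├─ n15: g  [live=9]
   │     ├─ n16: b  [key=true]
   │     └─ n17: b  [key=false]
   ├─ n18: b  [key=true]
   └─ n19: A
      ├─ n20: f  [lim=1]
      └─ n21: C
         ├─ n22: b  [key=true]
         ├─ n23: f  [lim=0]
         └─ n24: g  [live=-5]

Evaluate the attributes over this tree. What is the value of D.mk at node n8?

1. n1.lim = 5  [5]
2. n2.lim = -8  [-8]
3. n3.lim = -1  [D₀.lim + 7]
4. n4.lim = 17  [terminal]
5. n5.key = false  [terminal]
6. n3.mk = 23  [D.lim + f.lim + 7]
7. n6.lim = -5  [terminal]
8. n7.lim = 27  [terminal]
9. n2.mk = 2  [f₀.lim + 7]
10. n8.lim = 25  [D₁.mk + D₀.lim + 18]
11. n9.hot = -7  [D.lim * -2 + 43]
12. n10.key = true  [terminal]
13. n9.cnt = "ur"  ["ur"]
14. n9.pre = 21  [B.hot + 28]
15. n9.env = true  [B.hot > -8]
16. n8.mk = 0  [B.pre * -1 + 21]
17. n11.live = 4  [terminal]
18. n1.mk = -2  [D₁.mk * 3 - 8]
19. n13.hot = "uk"  ["uk"]
20. n15.live = 9  [terminal]
21. n16.key = true  [terminal]
22. n17.key = false  [terminal]
23. n14.off = "nk"  ["nk"]
24. n14.hot = "ry"  ["ry"]
25. n13.fin = "pv"  ["pv"]
26. n13.tag = "uku"  [A.hot ++ "u"]
27. n18.key = true  [terminal]
28. n19.hot = "pvuku"  [A₀.fin ++ A₀.tag]
29. n20.lim = 1  [terminal]
30. n21.mk = 20  [f.lim * 2 + 18]
31. n21.ok = "kpvuku"  ["k" ++ A.hot]
32. n21.env = "rr"  ["rr"]
33. n22.key = true  [terminal]
34. n23.lim = 0  [terminal]
35. n24.live = -5  [terminal]
36. n21.sig = true  [true]
37. n19.fin = "pw"  ["pw"]
38. n19.tag = "pvukur"  [A.hot ++ "r"]
39. n12.off = "ukur"  [A₀.tag ++ "r"]
40. n12.hot = "pwx"  [A₁.fin ++ "x"]
41. n0.off = "yukur"  ["y" ++ S₁.off]
42. n0.hot = "nk"  ["nk"]

0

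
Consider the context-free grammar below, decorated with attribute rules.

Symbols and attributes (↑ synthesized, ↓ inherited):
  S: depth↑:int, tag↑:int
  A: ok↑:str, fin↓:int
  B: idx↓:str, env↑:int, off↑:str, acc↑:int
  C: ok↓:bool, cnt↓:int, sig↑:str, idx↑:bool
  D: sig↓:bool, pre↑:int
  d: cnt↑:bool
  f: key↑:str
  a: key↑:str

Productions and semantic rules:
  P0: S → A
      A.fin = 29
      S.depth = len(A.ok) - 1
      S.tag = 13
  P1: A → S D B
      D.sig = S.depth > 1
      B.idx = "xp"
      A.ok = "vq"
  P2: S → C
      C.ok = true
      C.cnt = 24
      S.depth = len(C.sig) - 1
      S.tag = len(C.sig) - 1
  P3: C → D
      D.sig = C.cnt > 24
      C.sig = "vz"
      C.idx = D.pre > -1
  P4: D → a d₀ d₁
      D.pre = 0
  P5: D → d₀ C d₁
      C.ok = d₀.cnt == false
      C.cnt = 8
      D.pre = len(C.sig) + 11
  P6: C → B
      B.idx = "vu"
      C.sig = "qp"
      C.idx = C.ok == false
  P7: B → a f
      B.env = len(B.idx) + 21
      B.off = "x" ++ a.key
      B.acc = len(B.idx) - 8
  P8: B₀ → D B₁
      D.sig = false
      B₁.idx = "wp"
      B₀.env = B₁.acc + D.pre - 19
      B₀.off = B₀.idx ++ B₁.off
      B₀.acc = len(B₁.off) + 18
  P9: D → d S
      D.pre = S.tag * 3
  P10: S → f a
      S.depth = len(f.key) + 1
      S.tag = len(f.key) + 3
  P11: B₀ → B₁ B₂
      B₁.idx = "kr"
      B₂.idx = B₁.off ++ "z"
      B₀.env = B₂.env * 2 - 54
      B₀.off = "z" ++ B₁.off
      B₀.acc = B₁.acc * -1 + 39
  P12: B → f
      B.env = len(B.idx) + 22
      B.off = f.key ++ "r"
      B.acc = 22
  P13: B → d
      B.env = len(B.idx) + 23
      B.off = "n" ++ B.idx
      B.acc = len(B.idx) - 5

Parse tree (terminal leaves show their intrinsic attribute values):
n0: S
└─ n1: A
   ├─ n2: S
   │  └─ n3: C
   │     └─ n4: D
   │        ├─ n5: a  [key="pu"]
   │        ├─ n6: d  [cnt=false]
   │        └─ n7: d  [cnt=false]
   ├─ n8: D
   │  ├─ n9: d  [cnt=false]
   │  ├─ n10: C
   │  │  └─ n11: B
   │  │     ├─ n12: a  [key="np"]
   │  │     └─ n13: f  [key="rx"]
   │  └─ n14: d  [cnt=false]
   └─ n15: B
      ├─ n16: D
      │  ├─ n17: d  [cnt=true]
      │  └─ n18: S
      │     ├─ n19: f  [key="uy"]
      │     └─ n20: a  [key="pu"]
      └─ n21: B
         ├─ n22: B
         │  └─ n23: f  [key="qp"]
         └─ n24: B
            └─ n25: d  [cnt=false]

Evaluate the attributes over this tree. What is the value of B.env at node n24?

1. n1.fin = 29  [29]
2. n3.ok = true  [true]
3. n3.cnt = 24  [24]
4. n4.sig = false  [C.cnt > 24]
5. n5.key = "pu"  [terminal]
6. n6.cnt = false  [terminal]
7. n7.cnt = false  [terminal]
8. n4.pre = 0  [0]
9. n3.sig = "vz"  ["vz"]
10. n3.idx = true  [D.pre > -1]
11. n2.depth = 1  [len(C.sig) - 1]
12. n2.tag = 1  [len(C.sig) - 1]
13. n8.sig = false  [S.depth > 1]
14. n9.cnt = false  [terminal]
15. n10.ok = true  [d₀.cnt == false]
16. n10.cnt = 8  [8]
17. n11.idx = "vu"  ["vu"]
18. n12.key = "np"  [terminal]
19. n13.key = "rx"  [terminal]
20. n11.env = 23  [len(B.idx) + 21]
21. n11.off = "xnp"  ["x" ++ a.key]
22. n11.acc = -6  [len(B.idx) - 8]
23. n10.sig = "qp"  ["qp"]
24. n10.idx = false  [C.ok == false]
25. n14.cnt = false  [terminal]
26. n8.pre = 13  [len(C.sig) + 11]
27. n15.idx = "xp"  ["xp"]
28. n16.sig = false  [false]
29. n17.cnt = true  [terminal]
30. n19.key = "uy"  [terminal]
31. n20.key = "pu"  [terminal]
32. n18.depth = 3  [len(f.key) + 1]
33. n18.tag = 5  [len(f.key) + 3]
34. n16.pre = 15  [S.tag * 3]
35. n21.idx = "wp"  ["wp"]
36. n22.idx = "kr"  ["kr"]
37. n23.key = "qp"  [terminal]
38. n22.env = 24  [len(B.idx) + 22]
39. n22.off = "qpr"  [f.key ++ "r"]
40. n22.acc = 22  [22]
41. n24.idx = "qprz"  [B₁.off ++ "z"]
42. n25.cnt = false  [terminal]
43. n24.env = 27  [len(B.idx) + 23]
44. n24.off = "nqprz"  ["n" ++ B.idx]
45. n24.acc = -1  [len(B.idx) - 5]
46. n21.env = 0  [B₂.env * 2 - 54]
47. n21.off = "zqpr"  ["z" ++ B₁.off]
48. n21.acc = 17  [B₁.acc * -1 + 39]
49. n15.env = 13  [B₁.acc + D.pre - 19]
50. n15.off = "xpzqpr"  [B₀.idx ++ B₁.off]
51. n15.acc = 22  [len(B₁.off) + 18]
52. n1.ok = "vq"  ["vq"]
53. n0.depth = 1  [len(A.ok) - 1]
54. n0.tag = 13  [13]

27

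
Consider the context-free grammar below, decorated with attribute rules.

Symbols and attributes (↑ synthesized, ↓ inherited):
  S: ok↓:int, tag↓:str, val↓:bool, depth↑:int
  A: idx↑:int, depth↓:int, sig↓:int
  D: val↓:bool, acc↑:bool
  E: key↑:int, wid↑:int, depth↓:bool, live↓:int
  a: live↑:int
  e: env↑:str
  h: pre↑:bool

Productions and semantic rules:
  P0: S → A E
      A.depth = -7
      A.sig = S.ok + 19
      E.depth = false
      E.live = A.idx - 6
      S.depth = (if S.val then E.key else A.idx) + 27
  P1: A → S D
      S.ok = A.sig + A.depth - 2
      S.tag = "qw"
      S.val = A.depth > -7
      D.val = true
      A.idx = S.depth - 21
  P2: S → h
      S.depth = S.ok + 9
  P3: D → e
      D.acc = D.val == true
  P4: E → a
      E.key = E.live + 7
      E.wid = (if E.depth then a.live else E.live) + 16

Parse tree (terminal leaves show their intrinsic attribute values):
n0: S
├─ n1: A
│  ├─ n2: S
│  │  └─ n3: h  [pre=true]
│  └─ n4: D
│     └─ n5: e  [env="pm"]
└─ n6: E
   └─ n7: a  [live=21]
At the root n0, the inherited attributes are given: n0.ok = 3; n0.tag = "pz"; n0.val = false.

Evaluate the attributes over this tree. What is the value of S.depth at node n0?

1. n0.ok = 3  [given at root]
2. n0.tag = "pz"  [given at root]
3. n0.val = false  [given at root]
4. n1.depth = -7  [-7]
5. n1.sig = 22  [S.ok + 19]
6. n2.ok = 13  [A.sig + A.depth - 2]
7. n2.tag = "qw"  ["qw"]
8. n2.val = false  [A.depth > -7]
9. n3.pre = true  [terminal]
10. n2.depth = 22  [S.ok + 9]
11. n4.val = true  [true]
12. n5.env = "pm"  [terminal]
13. n4.acc = true  [D.val == true]
14. n1.idx = 1  [S.depth - 21]
15. n6.depth = false  [false]
16. n6.live = -5  [A.idx - 6]
17. n7.live = 21  [terminal]
18. n6.key = 2  [E.live + 7]
19. n6.wid = 11  [(if E.depth then a.live else E.live) + 16]
20. n0.depth = 28  [(if S.val then E.key else A.idx) + 27]

28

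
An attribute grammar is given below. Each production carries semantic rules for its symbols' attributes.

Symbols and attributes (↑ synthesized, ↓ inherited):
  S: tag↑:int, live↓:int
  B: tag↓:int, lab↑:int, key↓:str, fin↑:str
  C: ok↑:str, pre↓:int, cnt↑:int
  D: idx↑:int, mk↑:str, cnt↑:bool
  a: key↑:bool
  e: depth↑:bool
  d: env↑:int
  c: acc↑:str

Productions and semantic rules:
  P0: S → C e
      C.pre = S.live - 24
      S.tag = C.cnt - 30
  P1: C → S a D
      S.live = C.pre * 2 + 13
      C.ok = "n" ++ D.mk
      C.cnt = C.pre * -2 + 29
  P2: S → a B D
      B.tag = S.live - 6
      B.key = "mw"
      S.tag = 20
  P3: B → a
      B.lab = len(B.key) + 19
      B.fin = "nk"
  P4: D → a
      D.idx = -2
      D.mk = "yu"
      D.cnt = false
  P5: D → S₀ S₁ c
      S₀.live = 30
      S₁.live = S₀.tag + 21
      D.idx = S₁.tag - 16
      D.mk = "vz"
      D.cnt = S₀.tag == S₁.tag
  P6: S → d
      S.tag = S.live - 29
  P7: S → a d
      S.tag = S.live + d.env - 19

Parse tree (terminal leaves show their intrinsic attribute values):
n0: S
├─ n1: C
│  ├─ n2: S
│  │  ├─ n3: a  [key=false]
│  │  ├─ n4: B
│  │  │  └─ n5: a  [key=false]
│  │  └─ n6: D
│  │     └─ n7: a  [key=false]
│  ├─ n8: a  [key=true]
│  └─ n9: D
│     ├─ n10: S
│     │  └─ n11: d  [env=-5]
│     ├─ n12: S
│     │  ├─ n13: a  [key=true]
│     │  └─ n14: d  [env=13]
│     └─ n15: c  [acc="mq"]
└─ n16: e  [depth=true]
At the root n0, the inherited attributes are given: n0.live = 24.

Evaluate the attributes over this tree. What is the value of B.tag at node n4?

7

1. n0.live = 24  [given at root]
2. n1.pre = 0  [S.live - 24]
3. n2.live = 13  [C.pre * 2 + 13]
4. n3.key = false  [terminal]
5. n4.tag = 7  [S.live - 6]
6. n4.key = "mw"  ["mw"]
7. n5.key = false  [terminal]
8. n4.lab = 21  [len(B.key) + 19]
9. n4.fin = "nk"  ["nk"]
10. n7.key = false  [terminal]
11. n6.idx = -2  [-2]
12. n6.mk = "yu"  ["yu"]
13. n6.cnt = false  [false]
14. n2.tag = 20  [20]
15. n8.key = true  [terminal]
16. n10.live = 30  [30]
17. n11.env = -5  [terminal]
18. n10.tag = 1  [S.live - 29]
19. n12.live = 22  [S₀.tag + 21]
20. n13.key = true  [terminal]
21. n14.env = 13  [terminal]
22. n12.tag = 16  [S.live + d.env - 19]
23. n15.acc = "mq"  [terminal]
24. n9.idx = 0  [S₁.tag - 16]
25. n9.mk = "vz"  ["vz"]
26. n9.cnt = false  [S₀.tag == S₁.tag]
27. n1.ok = "nvz"  ["n" ++ D.mk]
28. n1.cnt = 29  [C.pre * -2 + 29]
29. n16.depth = true  [terminal]
30. n0.tag = -1  [C.cnt - 30]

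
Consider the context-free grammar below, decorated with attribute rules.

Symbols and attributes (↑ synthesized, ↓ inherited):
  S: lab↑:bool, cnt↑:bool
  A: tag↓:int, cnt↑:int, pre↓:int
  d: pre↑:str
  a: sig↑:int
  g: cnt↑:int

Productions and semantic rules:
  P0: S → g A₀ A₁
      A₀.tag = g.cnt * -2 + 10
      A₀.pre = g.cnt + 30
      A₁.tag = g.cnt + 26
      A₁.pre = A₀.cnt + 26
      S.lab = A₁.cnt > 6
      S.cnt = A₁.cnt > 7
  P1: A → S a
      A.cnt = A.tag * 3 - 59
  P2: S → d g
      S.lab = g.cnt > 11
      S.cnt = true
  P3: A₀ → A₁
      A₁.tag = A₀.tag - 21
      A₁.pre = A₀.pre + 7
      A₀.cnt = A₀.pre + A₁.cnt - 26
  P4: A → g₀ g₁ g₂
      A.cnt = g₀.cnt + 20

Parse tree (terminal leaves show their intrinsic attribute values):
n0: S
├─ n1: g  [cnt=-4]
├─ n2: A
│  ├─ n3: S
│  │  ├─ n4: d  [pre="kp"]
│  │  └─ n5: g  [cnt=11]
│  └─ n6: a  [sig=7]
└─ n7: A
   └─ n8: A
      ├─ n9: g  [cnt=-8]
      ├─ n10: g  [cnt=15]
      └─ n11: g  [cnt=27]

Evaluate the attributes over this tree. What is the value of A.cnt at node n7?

1. n1.cnt = -4  [terminal]
2. n2.tag = 18  [g.cnt * -2 + 10]
3. n2.pre = 26  [g.cnt + 30]
4. n4.pre = "kp"  [terminal]
5. n5.cnt = 11  [terminal]
6. n3.lab = false  [g.cnt > 11]
7. n3.cnt = true  [true]
8. n6.sig = 7  [terminal]
9. n2.cnt = -5  [A.tag * 3 - 59]
10. n7.tag = 22  [g.cnt + 26]
11. n7.pre = 21  [A₀.cnt + 26]
12. n8.tag = 1  [A₀.tag - 21]
13. n8.pre = 28  [A₀.pre + 7]
14. n9.cnt = -8  [terminal]
15. n10.cnt = 15  [terminal]
16. n11.cnt = 27  [terminal]
17. n8.cnt = 12  [g₀.cnt + 20]
18. n7.cnt = 7  [A₀.pre + A₁.cnt - 26]
19. n0.lab = true  [A₁.cnt > 6]
20. n0.cnt = false  [A₁.cnt > 7]

7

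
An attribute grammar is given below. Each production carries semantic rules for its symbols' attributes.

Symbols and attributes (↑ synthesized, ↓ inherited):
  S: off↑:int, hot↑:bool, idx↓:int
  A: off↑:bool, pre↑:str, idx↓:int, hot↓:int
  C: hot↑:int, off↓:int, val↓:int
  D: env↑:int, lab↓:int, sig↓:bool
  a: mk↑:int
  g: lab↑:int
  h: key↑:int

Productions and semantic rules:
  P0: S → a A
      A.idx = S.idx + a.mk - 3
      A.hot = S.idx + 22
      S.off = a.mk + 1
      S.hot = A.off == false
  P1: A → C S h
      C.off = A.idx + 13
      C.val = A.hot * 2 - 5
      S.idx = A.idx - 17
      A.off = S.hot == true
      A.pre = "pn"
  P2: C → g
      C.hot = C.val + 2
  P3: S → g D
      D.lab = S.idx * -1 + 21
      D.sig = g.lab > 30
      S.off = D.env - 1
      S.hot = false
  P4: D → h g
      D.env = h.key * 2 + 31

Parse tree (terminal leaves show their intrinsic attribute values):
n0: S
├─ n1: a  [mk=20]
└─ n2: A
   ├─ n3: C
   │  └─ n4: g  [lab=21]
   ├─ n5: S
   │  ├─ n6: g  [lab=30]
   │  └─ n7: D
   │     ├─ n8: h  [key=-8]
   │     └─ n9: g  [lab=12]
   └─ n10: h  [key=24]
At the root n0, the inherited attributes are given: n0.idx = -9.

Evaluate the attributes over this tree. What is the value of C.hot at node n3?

23

1. n0.idx = -9  [given at root]
2. n1.mk = 20  [terminal]
3. n2.idx = 8  [S.idx + a.mk - 3]
4. n2.hot = 13  [S.idx + 22]
5. n3.off = 21  [A.idx + 13]
6. n3.val = 21  [A.hot * 2 - 5]
7. n4.lab = 21  [terminal]
8. n3.hot = 23  [C.val + 2]
9. n5.idx = -9  [A.idx - 17]
10. n6.lab = 30  [terminal]
11. n7.lab = 30  [S.idx * -1 + 21]
12. n7.sig = false  [g.lab > 30]
13. n8.key = -8  [terminal]
14. n9.lab = 12  [terminal]
15. n7.env = 15  [h.key * 2 + 31]
16. n5.off = 14  [D.env - 1]
17. n5.hot = false  [false]
18. n10.key = 24  [terminal]
19. n2.off = false  [S.hot == true]
20. n2.pre = "pn"  ["pn"]
21. n0.off = 21  [a.mk + 1]
22. n0.hot = true  [A.off == false]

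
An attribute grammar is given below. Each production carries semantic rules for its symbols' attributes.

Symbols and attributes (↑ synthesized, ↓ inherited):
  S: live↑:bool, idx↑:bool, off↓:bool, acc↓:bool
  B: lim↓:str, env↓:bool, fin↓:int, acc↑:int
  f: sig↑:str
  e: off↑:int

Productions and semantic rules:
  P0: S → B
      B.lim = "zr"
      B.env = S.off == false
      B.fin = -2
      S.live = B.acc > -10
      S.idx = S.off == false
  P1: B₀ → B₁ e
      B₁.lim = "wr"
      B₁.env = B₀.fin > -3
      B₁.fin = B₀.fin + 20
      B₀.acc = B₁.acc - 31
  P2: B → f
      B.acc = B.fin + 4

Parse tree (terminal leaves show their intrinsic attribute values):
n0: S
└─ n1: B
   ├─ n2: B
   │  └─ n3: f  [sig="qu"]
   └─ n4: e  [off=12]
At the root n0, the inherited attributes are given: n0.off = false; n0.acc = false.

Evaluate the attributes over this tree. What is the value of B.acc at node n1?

-9

1. n0.off = false  [given at root]
2. n0.acc = false  [given at root]
3. n1.lim = "zr"  ["zr"]
4. n1.env = true  [S.off == false]
5. n1.fin = -2  [-2]
6. n2.lim = "wr"  ["wr"]
7. n2.env = true  [B₀.fin > -3]
8. n2.fin = 18  [B₀.fin + 20]
9. n3.sig = "qu"  [terminal]
10. n2.acc = 22  [B.fin + 4]
11. n4.off = 12  [terminal]
12. n1.acc = -9  [B₁.acc - 31]
13. n0.live = true  [B.acc > -10]
14. n0.idx = true  [S.off == false]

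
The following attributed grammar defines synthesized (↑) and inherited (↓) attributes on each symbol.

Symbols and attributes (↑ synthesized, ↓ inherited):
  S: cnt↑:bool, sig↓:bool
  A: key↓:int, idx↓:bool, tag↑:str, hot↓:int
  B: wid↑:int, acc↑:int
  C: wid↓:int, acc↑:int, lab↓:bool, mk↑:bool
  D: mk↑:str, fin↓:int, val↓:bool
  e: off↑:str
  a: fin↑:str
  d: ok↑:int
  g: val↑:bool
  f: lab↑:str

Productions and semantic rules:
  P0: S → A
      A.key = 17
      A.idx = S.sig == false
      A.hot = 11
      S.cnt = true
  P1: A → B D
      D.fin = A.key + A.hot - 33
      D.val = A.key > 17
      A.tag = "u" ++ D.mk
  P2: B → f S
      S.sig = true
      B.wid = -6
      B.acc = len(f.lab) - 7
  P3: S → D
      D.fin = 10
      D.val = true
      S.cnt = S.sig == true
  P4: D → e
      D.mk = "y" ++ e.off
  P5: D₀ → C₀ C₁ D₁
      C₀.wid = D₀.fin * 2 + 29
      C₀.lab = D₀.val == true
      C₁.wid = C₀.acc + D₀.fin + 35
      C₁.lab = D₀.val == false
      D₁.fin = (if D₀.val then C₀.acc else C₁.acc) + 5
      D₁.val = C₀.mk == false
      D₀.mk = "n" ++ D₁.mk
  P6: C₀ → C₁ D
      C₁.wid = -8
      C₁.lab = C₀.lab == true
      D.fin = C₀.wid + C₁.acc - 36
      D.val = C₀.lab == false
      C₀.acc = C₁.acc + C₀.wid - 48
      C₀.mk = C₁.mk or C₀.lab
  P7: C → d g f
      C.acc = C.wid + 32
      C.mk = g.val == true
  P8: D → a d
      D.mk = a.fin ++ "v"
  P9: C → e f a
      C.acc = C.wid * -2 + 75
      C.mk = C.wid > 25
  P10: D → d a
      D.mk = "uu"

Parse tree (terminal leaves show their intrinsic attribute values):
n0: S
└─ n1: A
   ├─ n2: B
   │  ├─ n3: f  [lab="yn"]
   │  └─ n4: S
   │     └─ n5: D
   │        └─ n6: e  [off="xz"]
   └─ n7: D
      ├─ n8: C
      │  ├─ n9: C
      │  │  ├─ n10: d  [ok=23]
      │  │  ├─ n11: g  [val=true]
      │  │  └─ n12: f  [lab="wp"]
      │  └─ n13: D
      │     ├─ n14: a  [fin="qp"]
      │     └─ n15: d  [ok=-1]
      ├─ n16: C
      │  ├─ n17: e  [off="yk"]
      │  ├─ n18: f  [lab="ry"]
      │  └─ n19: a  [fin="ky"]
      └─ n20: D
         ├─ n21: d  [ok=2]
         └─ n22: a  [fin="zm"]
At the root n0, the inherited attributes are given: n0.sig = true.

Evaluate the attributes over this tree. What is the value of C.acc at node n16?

1. n0.sig = true  [given at root]
2. n1.key = 17  [17]
3. n1.idx = false  [S.sig == false]
4. n1.hot = 11  [11]
5. n3.lab = "yn"  [terminal]
6. n4.sig = true  [true]
7. n5.fin = 10  [10]
8. n5.val = true  [true]
9. n6.off = "xz"  [terminal]
10. n5.mk = "yxz"  ["y" ++ e.off]
11. n4.cnt = true  [S.sig == true]
12. n2.wid = -6  [-6]
13. n2.acc = -5  [len(f.lab) - 7]
14. n7.fin = -5  [A.key + A.hot - 33]
15. n7.val = false  [A.key > 17]
16. n8.wid = 19  [D₀.fin * 2 + 29]
17. n8.lab = false  [D₀.val == true]
18. n9.wid = -8  [-8]
19. n9.lab = false  [C₀.lab == true]
20. n10.ok = 23  [terminal]
21. n11.val = true  [terminal]
22. n12.lab = "wp"  [terminal]
23. n9.acc = 24  [C.wid + 32]
24. n9.mk = true  [g.val == true]
25. n13.fin = 7  [C₀.wid + C₁.acc - 36]
26. n13.val = true  [C₀.lab == false]
27. n14.fin = "qp"  [terminal]
28. n15.ok = -1  [terminal]
29. n13.mk = "qpv"  [a.fin ++ "v"]
30. n8.acc = -5  [C₁.acc + C₀.wid - 48]
31. n8.mk = true  [C₁.mk or C₀.lab]
32. n16.wid = 25  [C₀.acc + D₀.fin + 35]
33. n16.lab = true  [D₀.val == false]
34. n17.off = "yk"  [terminal]
35. n18.lab = "ry"  [terminal]
36. n19.fin = "ky"  [terminal]
37. n16.acc = 25  [C.wid * -2 + 75]
38. n16.mk = false  [C.wid > 25]
39. n20.fin = 30  [(if D₀.val then C₀.acc else C₁.acc) + 5]
40. n20.val = false  [C₀.mk == false]
41. n21.ok = 2  [terminal]
42. n22.fin = "zm"  [terminal]
43. n20.mk = "uu"  ["uu"]
44. n7.mk = "nuu"  ["n" ++ D₁.mk]
45. n1.tag = "unuu"  ["u" ++ D.mk]
46. n0.cnt = true  [true]

25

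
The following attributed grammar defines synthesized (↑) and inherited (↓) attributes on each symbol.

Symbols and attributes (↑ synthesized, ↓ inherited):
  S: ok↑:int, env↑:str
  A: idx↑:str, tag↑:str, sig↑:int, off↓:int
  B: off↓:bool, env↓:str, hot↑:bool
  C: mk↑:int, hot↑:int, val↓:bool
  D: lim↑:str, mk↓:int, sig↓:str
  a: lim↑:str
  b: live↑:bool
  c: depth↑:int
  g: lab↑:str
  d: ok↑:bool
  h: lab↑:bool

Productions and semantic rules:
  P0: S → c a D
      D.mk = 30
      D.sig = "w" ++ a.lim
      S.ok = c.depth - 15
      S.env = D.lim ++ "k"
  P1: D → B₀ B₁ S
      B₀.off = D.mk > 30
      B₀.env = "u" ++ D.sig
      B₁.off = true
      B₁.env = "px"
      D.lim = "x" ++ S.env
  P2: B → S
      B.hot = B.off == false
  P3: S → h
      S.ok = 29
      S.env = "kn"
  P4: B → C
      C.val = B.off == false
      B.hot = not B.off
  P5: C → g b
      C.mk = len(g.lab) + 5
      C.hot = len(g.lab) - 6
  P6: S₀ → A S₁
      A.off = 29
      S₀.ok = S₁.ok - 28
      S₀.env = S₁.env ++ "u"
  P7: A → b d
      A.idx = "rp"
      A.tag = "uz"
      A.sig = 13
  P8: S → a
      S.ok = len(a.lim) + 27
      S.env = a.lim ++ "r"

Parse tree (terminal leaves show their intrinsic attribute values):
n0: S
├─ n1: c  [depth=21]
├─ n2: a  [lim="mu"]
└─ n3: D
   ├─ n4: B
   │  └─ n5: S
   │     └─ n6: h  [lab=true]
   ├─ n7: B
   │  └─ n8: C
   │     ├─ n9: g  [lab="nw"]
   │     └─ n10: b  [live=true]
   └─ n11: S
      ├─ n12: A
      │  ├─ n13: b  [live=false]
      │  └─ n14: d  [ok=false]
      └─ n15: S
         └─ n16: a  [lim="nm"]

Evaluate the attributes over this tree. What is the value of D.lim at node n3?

1. n1.depth = 21  [terminal]
2. n2.lim = "mu"  [terminal]
3. n3.mk = 30  [30]
4. n3.sig = "wmu"  ["w" ++ a.lim]
5. n4.off = false  [D.mk > 30]
6. n4.env = "uwmu"  ["u" ++ D.sig]
7. n6.lab = true  [terminal]
8. n5.ok = 29  [29]
9. n5.env = "kn"  ["kn"]
10. n4.hot = true  [B.off == false]
11. n7.off = true  [true]
12. n7.env = "px"  ["px"]
13. n8.val = false  [B.off == false]
14. n9.lab = "nw"  [terminal]
15. n10.live = true  [terminal]
16. n8.mk = 7  [len(g.lab) + 5]
17. n8.hot = -4  [len(g.lab) - 6]
18. n7.hot = false  [not B.off]
19. n12.off = 29  [29]
20. n13.live = false  [terminal]
21. n14.ok = false  [terminal]
22. n12.idx = "rp"  ["rp"]
23. n12.tag = "uz"  ["uz"]
24. n12.sig = 13  [13]
25. n16.lim = "nm"  [terminal]
26. n15.ok = 29  [len(a.lim) + 27]
27. n15.env = "nmr"  [a.lim ++ "r"]
28. n11.ok = 1  [S₁.ok - 28]
29. n11.env = "nmru"  [S₁.env ++ "u"]
30. n3.lim = "xnmru"  ["x" ++ S.env]
31. n0.ok = 6  [c.depth - 15]
32. n0.env = "xnmruk"  [D.lim ++ "k"]

"xnmru"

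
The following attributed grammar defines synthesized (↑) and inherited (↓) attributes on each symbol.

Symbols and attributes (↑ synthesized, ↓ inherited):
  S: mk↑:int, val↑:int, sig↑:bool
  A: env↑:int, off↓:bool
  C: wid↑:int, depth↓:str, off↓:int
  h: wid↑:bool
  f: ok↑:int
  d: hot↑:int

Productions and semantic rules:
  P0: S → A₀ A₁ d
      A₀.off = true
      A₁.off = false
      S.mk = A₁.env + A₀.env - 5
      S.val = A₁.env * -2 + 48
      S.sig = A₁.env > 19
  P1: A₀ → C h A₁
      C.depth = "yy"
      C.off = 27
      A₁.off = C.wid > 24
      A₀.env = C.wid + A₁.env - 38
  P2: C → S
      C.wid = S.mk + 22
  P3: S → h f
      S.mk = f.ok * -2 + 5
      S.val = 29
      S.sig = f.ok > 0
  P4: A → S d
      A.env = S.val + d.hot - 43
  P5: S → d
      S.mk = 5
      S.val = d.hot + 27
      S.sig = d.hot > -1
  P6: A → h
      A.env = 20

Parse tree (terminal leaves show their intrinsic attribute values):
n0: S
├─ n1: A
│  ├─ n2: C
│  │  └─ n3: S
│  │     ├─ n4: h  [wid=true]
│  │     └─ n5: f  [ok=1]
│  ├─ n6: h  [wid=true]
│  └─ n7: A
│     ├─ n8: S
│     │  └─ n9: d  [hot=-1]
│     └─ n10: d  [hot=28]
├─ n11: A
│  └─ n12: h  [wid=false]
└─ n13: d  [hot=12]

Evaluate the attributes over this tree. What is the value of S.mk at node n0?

13

1. n1.off = true  [true]
2. n2.depth = "yy"  ["yy"]
3. n2.off = 27  [27]
4. n4.wid = true  [terminal]
5. n5.ok = 1  [terminal]
6. n3.mk = 3  [f.ok * -2 + 5]
7. n3.val = 29  [29]
8. n3.sig = true  [f.ok > 0]
9. n2.wid = 25  [S.mk + 22]
10. n6.wid = true  [terminal]
11. n7.off = true  [C.wid > 24]
12. n9.hot = -1  [terminal]
13. n8.mk = 5  [5]
14. n8.val = 26  [d.hot + 27]
15. n8.sig = false  [d.hot > -1]
16. n10.hot = 28  [terminal]
17. n7.env = 11  [S.val + d.hot - 43]
18. n1.env = -2  [C.wid + A₁.env - 38]
19. n11.off = false  [false]
20. n12.wid = false  [terminal]
21. n11.env = 20  [20]
22. n13.hot = 12  [terminal]
23. n0.mk = 13  [A₁.env + A₀.env - 5]
24. n0.val = 8  [A₁.env * -2 + 48]
25. n0.sig = true  [A₁.env > 19]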